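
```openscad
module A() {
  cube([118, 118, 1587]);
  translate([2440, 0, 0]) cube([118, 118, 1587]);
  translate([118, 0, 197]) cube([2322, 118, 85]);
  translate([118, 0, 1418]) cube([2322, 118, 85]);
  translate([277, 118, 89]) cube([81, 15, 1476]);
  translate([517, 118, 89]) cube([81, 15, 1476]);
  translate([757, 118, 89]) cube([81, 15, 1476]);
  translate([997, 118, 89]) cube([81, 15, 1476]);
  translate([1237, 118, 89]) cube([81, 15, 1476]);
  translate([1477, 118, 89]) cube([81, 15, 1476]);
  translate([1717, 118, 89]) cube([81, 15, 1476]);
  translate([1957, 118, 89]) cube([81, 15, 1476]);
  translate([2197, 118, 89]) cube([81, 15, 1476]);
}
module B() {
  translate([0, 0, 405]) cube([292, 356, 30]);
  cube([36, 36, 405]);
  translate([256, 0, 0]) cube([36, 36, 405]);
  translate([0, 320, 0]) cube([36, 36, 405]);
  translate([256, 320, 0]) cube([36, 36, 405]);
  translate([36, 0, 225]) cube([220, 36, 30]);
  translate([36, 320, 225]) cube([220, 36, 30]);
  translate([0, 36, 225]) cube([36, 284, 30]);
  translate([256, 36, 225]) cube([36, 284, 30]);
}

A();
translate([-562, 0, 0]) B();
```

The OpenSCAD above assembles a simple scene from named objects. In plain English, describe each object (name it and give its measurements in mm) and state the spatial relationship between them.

A is a fence section. Two 118×118 mm posts, 1587 mm tall, stand on the floor with a clear span of 2322 mm between their inner faces. Two horizontal rails of 118×85 mm section span the gap between the posts with their undersides at z = 197 mm and z = 1418 mm, flush with the posts' −y face. 9 pickets, each 81 mm wide, 15 mm thick and 1476 mm tall, are fixed to the +y face of the rails with their bottoms at z = 89 mm, evenly spaced across the span with equal gaps (rounded down to the nearest mm) at the −x end and between each pair — any rounding remainder accumulates at the +x end.

B is a four-legged stool. The seat is a 292×356×30 mm slab whose top surface is at z = 435 mm; four square legs, each 36×36 mm in cross-section, run from the floor (z = 0) to the underside of the seat, each flush with a corner of the seat. Four stretchers, 36 mm wide and 30 mm tall, connect adjacent legs with their undersides at z = 225 mm, each running between the inner faces of the legs it joins and aligned with the legs' outer faces on the other axis.

The stool is on the floor beside the fence section on its −x side.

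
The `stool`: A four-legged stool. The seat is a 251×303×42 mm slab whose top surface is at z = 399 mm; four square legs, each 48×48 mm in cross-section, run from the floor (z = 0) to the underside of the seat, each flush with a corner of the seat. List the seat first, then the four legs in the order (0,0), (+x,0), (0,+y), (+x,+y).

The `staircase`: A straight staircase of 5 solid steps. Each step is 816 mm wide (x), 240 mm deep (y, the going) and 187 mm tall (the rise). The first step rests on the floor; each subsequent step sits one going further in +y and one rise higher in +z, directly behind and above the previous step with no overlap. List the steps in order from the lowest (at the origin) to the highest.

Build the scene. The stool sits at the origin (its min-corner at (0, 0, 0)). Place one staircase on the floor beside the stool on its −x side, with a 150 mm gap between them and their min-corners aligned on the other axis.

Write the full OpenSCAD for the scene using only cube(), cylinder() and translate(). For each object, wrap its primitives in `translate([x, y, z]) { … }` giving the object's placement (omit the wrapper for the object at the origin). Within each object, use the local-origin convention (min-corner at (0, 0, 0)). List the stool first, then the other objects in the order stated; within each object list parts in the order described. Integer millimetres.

translate([0, 0, 357]) cube([251, 303, 42]);
cube([48, 48, 357]);
translate([203, 0, 0]) cube([48, 48, 357]);
translate([0, 255, 0]) cube([48, 48, 357]);
translate([203, 255, 0]) cube([48, 48, 357]);
translate([-966, 0, 0]) {
  cube([816, 240, 187]);
  translate([0, 240, 187]) cube([816, 240, 187]);
  translate([0, 480, 374]) cube([816, 240, 187]);
  translate([0, 720, 561]) cube([816, 240, 187]);
  translate([0, 960, 748]) cube([816, 240, 187]);
}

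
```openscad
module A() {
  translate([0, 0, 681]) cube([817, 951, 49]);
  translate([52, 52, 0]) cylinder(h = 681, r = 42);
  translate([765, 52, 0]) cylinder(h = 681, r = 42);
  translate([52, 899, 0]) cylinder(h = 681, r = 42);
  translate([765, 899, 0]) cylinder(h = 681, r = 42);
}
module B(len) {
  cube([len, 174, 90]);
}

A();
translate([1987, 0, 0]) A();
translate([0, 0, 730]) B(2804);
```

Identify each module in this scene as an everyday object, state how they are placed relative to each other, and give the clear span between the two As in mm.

A is a table. B is a beam. A beam spans the tops of two tables. The clear span between the two tables is 1170 mm.

Second table starts at x = 1987; first ends at x = 817; clear span = 1987 − 817 = 1170 mm.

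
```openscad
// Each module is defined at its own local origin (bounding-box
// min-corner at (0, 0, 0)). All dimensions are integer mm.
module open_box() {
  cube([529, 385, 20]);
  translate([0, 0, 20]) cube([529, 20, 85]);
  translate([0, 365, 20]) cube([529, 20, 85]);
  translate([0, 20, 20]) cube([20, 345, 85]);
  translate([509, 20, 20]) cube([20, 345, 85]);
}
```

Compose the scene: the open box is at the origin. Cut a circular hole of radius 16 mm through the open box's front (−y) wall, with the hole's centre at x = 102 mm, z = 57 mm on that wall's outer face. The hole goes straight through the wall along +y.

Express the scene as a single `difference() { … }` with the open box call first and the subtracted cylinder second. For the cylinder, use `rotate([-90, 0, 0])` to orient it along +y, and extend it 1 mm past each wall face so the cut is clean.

difference() {
  open_box();
  translate([102, -1, 57]) rotate([-90, 0, 0]) cylinder(h = 22, r = 16);
}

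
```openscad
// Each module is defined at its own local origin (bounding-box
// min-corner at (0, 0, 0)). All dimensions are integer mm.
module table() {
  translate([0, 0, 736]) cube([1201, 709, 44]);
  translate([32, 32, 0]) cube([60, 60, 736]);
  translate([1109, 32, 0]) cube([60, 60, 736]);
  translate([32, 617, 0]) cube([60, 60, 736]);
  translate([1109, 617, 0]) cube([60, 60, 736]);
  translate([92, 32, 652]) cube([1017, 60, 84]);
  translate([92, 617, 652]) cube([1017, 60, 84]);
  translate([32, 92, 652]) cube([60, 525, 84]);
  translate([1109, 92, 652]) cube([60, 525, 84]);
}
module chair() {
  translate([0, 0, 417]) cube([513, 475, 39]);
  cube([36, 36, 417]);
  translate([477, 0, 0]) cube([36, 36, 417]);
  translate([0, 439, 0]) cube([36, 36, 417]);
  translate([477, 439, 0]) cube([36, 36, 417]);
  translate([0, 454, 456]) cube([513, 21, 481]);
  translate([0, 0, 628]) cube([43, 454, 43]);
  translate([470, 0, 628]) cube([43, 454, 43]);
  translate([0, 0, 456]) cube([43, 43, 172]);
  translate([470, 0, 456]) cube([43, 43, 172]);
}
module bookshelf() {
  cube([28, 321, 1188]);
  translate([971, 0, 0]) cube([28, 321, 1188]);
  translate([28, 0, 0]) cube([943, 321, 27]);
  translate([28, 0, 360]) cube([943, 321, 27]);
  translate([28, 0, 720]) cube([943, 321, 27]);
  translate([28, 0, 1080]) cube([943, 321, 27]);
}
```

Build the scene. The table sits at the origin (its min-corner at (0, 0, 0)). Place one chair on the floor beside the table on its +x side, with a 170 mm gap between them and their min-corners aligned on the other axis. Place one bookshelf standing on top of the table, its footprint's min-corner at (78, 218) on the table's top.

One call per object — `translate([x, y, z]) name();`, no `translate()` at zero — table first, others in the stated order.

table();
translate([1371, 0, 0]) chair();
translate([78, 218, 780]) bookshelf();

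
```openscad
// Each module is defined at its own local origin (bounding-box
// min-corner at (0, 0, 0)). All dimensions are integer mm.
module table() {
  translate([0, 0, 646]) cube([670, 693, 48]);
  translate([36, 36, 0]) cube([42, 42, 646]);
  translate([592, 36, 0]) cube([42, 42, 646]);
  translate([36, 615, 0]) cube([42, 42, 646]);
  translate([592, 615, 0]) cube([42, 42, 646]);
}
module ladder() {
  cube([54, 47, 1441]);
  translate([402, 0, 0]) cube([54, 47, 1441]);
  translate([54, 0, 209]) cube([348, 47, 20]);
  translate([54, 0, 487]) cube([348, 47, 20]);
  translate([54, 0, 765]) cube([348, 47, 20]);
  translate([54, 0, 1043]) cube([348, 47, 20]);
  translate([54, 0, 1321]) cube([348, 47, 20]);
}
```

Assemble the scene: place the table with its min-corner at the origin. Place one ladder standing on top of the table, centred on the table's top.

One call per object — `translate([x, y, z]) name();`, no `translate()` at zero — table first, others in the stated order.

table();
translate([107, 323, 694]) ladder();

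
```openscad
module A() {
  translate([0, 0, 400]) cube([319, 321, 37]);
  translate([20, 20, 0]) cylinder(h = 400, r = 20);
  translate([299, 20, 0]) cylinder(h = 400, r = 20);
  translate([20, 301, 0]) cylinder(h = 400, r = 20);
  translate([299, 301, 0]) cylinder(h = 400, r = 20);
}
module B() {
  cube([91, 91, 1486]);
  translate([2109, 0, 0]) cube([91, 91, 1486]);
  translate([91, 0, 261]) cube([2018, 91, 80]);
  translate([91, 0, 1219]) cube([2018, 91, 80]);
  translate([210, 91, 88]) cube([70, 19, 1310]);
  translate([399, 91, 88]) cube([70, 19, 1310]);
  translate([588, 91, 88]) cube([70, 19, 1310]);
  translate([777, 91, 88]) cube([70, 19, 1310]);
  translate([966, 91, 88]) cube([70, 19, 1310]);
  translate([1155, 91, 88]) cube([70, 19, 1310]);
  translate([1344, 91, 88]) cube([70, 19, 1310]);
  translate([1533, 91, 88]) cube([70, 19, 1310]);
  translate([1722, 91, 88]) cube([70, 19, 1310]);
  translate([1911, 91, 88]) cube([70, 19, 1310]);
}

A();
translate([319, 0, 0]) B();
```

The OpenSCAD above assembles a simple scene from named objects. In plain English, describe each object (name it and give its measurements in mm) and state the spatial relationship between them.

A is a four-legged stool. The seat is 319×321 mm, 37 mm thick, top at z = 437 mm. It stands on four round legs, each 40 mm in diameter, from z = 0 to the seat underside, each leg's axis is inset half a diameter from the nearest pair of seat edges (so the leg's bounding box is flush with the corner).

B is a fence section. Two 91×91 mm posts, 1486 mm tall, stand on the floor with a clear span of 2018 mm between their inner faces. Two horizontal rails of 91×80 mm section span the gap between the posts with their undersides at z = 261 mm and z = 1219 mm, flush with the posts' −y face. 10 pickets, each 70 mm wide, 19 mm thick and 1310 mm tall, are fixed to the +y face of the rails with their bottoms at z = 88 mm, evenly spaced across the span with equal gaps (rounded down to the nearest mm) at the −x end and between each pair — any rounding remainder accumulates at the +x end.

The fence section is against the stool's +x side, with their −y faces flush.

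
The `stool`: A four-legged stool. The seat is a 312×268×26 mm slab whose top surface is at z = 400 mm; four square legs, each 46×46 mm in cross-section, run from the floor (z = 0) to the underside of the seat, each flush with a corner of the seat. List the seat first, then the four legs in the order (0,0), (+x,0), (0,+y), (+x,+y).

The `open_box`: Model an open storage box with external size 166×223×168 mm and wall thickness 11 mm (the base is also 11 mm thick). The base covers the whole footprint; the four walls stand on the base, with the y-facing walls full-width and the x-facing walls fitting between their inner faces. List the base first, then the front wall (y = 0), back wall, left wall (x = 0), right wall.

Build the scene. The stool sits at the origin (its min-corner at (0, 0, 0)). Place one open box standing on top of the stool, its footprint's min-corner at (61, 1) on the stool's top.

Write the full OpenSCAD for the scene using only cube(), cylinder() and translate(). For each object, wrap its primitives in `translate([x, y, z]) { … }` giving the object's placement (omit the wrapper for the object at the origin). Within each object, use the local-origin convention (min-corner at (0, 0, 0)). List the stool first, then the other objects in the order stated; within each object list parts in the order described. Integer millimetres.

translate([0, 0, 374]) cube([312, 268, 26]);
cube([46, 46, 374]);
translate([266, 0, 0]) cube([46, 46, 374]);
translate([0, 222, 0]) cube([46, 46, 374]);
translate([266, 222, 0]) cube([46, 46, 374]);
translate([61, 1, 400]) {
  cube([166, 223, 11]);
  translate([0, 0, 11]) cube([166, 11, 157]);
  translate([0, 212, 11]) cube([166, 11, 157]);
  translate([0, 11, 11]) cube([11, 201, 157]);
  translate([155, 11, 11]) cube([11, 201, 157]);
}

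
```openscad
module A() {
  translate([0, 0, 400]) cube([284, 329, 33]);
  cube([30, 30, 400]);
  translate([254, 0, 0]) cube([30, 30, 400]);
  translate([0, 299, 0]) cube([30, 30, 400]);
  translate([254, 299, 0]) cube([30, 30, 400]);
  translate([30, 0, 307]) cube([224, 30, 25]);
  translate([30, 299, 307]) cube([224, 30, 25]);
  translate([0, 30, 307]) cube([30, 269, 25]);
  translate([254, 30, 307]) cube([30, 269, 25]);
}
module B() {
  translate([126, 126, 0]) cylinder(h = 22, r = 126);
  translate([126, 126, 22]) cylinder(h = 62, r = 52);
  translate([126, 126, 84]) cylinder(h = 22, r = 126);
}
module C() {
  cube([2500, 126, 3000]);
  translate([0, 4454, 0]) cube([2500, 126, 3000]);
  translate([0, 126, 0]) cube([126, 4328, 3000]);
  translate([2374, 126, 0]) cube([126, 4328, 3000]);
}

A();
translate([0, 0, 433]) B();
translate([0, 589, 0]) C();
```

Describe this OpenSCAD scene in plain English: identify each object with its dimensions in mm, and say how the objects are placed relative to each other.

A is a simple wooden stool: a rectangular seat 284 mm (x) by 329 mm (y), 33 mm thick, top face at z = 433 mm, on four square legs, each 30×30 mm in cross-section. The legs rest on z = 0, each flush with a corner of the seat. Four stretchers, 30 mm wide and 25 mm tall, connect adjacent legs with their undersides at z = 307 mm, each running between the inner faces of the legs it joins and aligned with the legs' outer faces on the other axis.

B is a spool: two coaxial disc flanges of radius 126 mm and thickness 22 mm, joined by a core cylinder of radius 52 mm and height 62 mm. The lower flange rests on z = 0 and the three cylinders share a vertical axis.

C is a box-shaped house frame (walls only): outside footprint 2500×4580 mm, wall height 3000 mm, wall thickness 126 mm. The two y-facing walls run the full x-width; the two x-facing walls fit between the inner faces of the y-facing walls.

The spool is on top of the stool. The house frame is on the floor beside the stool on its +y side.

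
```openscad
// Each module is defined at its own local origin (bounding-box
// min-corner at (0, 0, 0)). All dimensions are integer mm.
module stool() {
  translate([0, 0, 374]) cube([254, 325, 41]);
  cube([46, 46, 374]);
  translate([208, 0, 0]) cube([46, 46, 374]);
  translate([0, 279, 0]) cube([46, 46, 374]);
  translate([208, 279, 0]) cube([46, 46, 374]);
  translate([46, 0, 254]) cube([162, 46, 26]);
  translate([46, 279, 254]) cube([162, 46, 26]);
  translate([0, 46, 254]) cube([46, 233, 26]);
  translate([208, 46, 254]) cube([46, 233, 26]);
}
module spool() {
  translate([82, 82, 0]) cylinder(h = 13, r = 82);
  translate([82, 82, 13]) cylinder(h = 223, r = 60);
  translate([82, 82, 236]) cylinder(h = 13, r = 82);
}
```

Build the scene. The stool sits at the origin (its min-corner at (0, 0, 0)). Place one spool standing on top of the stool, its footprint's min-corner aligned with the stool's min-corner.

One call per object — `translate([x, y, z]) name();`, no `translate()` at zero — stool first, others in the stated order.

stool();
translate([0, 0, 415]) spool();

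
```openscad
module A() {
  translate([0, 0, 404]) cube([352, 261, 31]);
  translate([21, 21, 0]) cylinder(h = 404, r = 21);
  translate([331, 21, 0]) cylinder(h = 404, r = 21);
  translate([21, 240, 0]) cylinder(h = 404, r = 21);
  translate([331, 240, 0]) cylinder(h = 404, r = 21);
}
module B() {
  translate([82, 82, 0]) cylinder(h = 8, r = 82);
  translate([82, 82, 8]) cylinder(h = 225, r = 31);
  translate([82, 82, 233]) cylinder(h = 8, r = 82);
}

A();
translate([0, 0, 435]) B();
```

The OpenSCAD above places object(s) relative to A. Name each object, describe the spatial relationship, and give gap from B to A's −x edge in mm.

A is a stool. B is a spool. The spool is on top of the stool. The gap from the spool to the stool's −x edge is 0 mm.

The spool's min-x is at 0; the stool's min-x is 0; gap = 0 mm.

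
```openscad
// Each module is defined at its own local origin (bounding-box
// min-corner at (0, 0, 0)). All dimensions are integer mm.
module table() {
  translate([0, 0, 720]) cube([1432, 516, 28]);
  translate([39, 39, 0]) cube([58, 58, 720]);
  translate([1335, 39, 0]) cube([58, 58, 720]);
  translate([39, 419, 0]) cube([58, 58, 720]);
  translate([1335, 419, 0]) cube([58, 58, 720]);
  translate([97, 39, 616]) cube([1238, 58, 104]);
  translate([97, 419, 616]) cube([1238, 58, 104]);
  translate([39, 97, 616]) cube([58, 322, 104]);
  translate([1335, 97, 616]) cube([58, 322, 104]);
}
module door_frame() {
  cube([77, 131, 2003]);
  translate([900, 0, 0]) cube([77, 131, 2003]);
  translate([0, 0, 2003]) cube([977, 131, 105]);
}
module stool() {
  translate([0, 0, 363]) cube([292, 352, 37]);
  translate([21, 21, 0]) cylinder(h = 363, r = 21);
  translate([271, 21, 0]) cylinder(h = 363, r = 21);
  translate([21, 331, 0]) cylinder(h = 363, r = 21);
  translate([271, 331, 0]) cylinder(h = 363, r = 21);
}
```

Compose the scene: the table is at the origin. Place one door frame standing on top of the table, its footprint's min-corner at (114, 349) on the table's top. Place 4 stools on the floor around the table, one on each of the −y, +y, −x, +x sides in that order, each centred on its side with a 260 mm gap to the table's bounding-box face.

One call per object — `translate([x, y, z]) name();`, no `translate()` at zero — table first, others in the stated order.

table();
translate([114, 349, 748]) door_frame();
translate([570, -612, 0]) stool();
translate([570, 776, 0]) stool();
translate([-552, 82, 0]) stool();
translate([1692, 82, 0]) stool();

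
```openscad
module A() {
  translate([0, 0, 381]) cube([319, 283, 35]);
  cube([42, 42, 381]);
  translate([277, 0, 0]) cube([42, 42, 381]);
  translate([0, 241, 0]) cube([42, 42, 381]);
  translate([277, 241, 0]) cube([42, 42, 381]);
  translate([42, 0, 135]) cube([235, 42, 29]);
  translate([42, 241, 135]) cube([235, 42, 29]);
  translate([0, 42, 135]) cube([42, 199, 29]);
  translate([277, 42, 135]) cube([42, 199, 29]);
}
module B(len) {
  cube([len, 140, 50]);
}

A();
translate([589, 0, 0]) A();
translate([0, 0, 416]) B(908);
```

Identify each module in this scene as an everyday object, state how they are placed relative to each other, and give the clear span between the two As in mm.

A is a stool. B is a beam. A beam spans the tops of two stools. The clear span between the two stools is 270 mm.

Second stool starts at x = 589; first ends at x = 319; clear span = 589 − 319 = 270 mm.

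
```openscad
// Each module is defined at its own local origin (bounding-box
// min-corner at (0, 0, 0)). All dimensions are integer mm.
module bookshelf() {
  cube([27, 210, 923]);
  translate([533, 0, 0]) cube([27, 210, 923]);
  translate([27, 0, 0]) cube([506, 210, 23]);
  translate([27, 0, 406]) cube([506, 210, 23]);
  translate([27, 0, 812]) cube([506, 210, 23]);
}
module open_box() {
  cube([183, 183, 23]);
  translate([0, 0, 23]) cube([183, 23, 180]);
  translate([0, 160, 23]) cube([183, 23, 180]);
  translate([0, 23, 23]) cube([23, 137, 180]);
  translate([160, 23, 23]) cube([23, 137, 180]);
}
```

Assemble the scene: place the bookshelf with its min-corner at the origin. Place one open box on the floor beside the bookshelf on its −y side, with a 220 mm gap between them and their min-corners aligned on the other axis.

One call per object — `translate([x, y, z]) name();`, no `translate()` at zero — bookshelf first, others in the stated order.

bookshelf();
translate([0, -403, 0]) open_box();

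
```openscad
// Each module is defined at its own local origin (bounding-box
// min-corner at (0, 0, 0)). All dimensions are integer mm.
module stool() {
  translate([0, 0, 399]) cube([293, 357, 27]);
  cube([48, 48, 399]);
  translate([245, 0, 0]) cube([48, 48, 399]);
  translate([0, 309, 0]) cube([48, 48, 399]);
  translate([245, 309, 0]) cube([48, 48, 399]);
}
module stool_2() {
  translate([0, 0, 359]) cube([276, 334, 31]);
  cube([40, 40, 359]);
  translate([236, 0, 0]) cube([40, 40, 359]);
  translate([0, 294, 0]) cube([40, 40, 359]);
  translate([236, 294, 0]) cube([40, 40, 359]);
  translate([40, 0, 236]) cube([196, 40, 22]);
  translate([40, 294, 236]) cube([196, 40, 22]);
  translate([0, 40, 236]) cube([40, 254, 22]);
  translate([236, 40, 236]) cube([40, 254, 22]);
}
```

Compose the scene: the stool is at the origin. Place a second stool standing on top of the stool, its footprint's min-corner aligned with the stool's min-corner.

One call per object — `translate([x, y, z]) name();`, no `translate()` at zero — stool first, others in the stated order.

stool();
translate([0, 0, 426]) stool_2();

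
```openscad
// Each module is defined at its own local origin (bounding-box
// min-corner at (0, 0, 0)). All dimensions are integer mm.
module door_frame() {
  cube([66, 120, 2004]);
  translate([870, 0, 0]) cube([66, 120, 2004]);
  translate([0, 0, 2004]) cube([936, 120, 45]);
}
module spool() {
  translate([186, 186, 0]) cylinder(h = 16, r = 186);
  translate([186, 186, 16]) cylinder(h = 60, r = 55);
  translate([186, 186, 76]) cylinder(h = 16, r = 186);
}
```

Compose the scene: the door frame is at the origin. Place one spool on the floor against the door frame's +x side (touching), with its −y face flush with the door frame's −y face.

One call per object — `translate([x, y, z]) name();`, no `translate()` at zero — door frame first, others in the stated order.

door_frame();
translate([936, 0, 0]) spool();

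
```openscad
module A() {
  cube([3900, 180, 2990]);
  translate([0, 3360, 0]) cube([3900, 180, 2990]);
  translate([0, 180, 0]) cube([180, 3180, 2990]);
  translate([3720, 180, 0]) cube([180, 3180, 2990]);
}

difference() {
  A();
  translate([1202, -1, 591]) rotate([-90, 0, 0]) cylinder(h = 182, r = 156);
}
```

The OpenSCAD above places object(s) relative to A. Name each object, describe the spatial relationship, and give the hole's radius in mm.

A is a house frame. The house frame has a circular hole through its front wall. The hole's radius is 156 mm.

The subtracted cylinder has r = 156 mm.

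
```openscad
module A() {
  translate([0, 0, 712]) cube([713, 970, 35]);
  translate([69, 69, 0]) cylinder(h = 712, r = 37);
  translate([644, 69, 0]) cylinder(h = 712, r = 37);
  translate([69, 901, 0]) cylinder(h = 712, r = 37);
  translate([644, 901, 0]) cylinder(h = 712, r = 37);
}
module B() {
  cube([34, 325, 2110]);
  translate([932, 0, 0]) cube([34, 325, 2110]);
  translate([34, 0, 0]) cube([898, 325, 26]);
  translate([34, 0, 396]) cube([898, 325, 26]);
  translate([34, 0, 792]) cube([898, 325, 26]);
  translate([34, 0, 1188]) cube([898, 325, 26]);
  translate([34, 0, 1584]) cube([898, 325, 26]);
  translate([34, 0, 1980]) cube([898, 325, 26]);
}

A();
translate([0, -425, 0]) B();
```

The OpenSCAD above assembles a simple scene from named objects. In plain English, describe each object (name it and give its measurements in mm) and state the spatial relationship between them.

A is a rectangular dining table. The top is 713×970×35 mm with its upper surface at z = 747 mm. It stands on four round legs of 74 mm diameter, each leg's bounding box inset 32 mm from the nearest pair of top edges, running from the floor to the underside of the top.

B is an open bookshelf. Two side panels, each 34 mm thick, 325 mm deep and 2110 mm tall, stand 966 mm apart (outside-to-outside). Between them sit 6 shelves, each 26 mm thick and 325 mm deep, spanning the full gap between the sides. The bottom shelf rests on the floor (its underside at z = 0) and the clear gap between one shelf's top and the next shelf's underside is 370 mm.

The bookshelf is on the floor beside the table on its −y side.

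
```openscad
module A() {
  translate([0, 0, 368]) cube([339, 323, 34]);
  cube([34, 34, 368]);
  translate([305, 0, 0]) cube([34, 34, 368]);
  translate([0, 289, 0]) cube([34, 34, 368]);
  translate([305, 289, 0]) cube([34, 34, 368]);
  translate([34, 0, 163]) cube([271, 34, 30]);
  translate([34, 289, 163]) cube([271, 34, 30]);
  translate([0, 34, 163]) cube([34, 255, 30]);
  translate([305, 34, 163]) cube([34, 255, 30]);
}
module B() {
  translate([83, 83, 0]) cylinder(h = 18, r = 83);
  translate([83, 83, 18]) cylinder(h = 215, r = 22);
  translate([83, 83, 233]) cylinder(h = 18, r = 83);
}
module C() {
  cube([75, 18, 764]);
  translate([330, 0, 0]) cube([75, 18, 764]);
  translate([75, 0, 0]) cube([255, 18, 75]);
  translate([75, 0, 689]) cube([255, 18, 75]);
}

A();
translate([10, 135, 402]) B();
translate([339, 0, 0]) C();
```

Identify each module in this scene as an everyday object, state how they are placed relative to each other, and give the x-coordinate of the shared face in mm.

The stool's +x face and the picture frame's −x face are both at x = 339 mm.

A is a stool. B is a spool. C is a picture frame. The spool is on top of the stool. The picture frame is against the stool's +x side, with their −y faces flush. The x-coordinate of the shared face is 339 mm.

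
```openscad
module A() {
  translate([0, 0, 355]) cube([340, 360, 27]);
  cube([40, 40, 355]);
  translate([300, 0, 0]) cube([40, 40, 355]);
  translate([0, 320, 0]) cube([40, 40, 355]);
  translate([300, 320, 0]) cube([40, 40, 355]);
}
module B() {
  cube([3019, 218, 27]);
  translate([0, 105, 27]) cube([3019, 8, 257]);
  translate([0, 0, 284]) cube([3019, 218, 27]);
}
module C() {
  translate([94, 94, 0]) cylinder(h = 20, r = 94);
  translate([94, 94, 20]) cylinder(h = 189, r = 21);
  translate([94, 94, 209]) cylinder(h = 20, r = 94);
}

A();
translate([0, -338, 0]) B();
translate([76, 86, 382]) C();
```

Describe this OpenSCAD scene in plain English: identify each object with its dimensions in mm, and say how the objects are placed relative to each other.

A is a four-legged stool. The seat is a 340×360×27 mm slab whose top surface is at z = 382 mm; four square legs, each 40×40 mm in cross-section, run from the floor (z = 0) to the underside of the seat, each flush with a corner of the seat.

B is an I-beam lying along x, 3019 mm long. Overall section height 311 mm. Two flanges 218 mm wide (y) and 27 mm thick, one on the floor and one at the top; a web 8 mm thick runs between them, centred on the flange width.

C is a spool: two coaxial disc flanges of radius 94 mm and thickness 20 mm, joined by a core cylinder of radius 21 mm and height 189 mm. The lower flange rests on z = 0 and the three cylinders share a vertical axis.

The I-beam is on the floor beside the stool on its −y side. The spool is on top of the stool, centred.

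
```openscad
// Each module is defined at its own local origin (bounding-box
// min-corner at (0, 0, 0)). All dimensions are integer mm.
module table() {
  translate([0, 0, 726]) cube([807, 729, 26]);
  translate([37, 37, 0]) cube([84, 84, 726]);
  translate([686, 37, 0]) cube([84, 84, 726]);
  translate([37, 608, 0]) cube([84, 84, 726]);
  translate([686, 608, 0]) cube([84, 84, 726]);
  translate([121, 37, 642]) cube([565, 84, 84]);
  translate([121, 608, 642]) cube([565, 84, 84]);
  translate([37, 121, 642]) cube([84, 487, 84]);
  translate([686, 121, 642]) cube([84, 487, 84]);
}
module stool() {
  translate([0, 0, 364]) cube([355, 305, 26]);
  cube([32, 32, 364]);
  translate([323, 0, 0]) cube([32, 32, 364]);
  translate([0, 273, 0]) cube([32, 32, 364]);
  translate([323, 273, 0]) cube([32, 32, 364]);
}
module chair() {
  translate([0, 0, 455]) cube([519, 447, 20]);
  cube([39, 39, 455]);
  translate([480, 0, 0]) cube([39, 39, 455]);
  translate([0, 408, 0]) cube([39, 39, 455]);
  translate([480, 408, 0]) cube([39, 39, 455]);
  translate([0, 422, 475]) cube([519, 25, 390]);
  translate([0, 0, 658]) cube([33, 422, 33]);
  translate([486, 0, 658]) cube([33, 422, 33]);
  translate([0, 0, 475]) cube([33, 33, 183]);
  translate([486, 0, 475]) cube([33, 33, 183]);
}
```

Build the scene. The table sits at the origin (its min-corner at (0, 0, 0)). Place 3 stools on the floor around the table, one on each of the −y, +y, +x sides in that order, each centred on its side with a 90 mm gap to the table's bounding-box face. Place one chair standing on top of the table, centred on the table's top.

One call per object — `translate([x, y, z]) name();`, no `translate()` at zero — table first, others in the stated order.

table();
translate([226, -395, 0]) stool();
translate([226, 819, 0]) stool();
translate([897, 212, 0]) stool();
translate([144, 141, 752]) chair();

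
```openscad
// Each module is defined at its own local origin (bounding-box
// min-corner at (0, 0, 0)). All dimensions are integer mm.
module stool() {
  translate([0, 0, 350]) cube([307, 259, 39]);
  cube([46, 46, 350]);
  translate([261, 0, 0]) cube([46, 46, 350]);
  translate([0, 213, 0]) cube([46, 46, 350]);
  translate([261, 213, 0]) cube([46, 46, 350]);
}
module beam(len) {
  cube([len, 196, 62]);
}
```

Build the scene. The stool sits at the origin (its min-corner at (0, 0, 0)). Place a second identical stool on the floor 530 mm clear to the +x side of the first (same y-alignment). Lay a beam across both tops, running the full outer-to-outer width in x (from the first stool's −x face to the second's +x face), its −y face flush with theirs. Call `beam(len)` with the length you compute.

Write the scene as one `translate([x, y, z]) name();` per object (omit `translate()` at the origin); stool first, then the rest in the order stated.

stool();
translate([837, 0, 0]) stool();
translate([0, 0, 389]) beam(1144);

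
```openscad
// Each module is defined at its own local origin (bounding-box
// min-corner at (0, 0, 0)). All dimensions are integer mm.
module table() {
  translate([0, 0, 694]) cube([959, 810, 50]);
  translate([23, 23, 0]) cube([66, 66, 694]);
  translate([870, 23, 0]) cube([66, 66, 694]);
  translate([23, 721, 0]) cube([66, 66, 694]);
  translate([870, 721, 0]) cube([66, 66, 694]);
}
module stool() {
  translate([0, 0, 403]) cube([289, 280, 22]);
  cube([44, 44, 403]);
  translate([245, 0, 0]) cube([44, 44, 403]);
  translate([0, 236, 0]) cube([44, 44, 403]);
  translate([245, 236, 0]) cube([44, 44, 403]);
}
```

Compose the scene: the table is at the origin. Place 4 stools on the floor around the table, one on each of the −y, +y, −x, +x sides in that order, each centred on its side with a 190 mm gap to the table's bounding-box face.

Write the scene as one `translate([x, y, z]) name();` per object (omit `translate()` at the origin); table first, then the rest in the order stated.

table();
translate([335, -470, 0]) stool();
translate([335, 1000, 0]) stool();
translate([-479, 265, 0]) stool();
translate([1149, 265, 0]) stool();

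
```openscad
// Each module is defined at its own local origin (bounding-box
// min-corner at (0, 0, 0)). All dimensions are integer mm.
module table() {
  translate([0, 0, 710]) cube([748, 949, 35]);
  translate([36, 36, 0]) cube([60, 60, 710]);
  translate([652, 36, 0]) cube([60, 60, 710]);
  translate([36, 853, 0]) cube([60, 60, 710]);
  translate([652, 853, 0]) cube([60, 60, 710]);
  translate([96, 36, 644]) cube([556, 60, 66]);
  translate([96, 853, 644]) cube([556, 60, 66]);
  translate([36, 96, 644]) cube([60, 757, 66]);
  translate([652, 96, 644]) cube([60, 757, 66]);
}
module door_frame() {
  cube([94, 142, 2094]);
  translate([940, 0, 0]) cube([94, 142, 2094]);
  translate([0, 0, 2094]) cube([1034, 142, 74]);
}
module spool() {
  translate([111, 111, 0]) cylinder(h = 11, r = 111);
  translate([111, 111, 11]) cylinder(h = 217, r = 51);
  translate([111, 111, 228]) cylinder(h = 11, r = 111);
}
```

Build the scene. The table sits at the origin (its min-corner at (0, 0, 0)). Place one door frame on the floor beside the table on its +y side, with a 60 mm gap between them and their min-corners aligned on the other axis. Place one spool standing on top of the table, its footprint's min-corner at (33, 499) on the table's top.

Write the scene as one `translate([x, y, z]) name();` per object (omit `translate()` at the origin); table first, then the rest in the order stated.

table();
translate([0, 1009, 0]) door_frame();
translate([33, 499, 745]) spool();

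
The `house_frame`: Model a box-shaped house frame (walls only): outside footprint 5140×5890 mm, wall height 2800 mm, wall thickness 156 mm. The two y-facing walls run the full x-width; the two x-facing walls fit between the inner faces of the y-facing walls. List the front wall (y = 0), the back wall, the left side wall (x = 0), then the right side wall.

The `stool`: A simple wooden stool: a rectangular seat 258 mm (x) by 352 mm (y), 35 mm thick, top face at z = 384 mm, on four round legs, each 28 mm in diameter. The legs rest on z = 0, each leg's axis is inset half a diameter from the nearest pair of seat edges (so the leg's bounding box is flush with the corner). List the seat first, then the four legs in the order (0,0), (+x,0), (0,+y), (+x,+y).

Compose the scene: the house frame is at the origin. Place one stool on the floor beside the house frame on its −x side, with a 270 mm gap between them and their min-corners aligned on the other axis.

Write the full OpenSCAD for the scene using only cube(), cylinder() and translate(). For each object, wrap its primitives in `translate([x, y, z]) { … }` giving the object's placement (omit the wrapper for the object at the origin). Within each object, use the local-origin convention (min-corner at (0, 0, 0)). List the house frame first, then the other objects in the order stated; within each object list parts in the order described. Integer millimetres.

cube([5140, 156, 2800]);
translate([0, 5734, 0]) cube([5140, 156, 2800]);
translate([0, 156, 0]) cube([156, 5578, 2800]);
translate([4984, 156, 0]) cube([156, 5578, 2800]);
translate([-528, 0, 0]) {
  translate([0, 0, 349]) cube([258, 352, 35]);
  translate([14, 14, 0]) cylinder(h = 349, r = 14);
  translate([244, 14, 0]) cylinder(h = 349, r = 14);
  translate([14, 338, 0]) cylinder(h = 349, r = 14);
  translate([244, 338, 0]) cylinder(h = 349, r = 14);
}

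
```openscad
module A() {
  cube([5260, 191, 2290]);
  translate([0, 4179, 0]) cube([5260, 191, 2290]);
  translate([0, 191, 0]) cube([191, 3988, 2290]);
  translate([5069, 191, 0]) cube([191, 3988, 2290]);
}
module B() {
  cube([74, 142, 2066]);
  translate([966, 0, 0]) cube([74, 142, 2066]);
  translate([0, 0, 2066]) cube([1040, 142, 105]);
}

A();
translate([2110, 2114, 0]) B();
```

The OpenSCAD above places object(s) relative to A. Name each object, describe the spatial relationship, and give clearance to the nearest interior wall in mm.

Clearances: x = 1919, y = 1923; minimum 1919 mm.

A is a house frame. B is a door frame. The door frame sits inside the house frame, centred. The clearance to the nearest interior wall is 1919 mm.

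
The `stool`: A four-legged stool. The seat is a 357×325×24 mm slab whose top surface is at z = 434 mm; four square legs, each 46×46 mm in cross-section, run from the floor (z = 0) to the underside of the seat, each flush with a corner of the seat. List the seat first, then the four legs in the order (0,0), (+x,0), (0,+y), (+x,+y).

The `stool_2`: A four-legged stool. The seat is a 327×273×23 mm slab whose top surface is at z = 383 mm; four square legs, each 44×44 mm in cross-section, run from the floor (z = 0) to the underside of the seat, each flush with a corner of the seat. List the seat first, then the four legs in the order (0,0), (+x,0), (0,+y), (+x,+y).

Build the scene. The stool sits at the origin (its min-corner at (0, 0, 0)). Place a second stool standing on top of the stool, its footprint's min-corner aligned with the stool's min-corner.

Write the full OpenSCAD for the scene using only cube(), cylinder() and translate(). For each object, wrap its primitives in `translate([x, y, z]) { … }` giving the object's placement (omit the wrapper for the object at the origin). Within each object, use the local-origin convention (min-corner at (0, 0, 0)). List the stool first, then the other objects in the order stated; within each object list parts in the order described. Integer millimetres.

translate([0, 0, 410]) cube([357, 325, 24]);
cube([46, 46, 410]);
translate([311, 0, 0]) cube([46, 46, 410]);
translate([0, 279, 0]) cube([46, 46, 410]);
translate([311, 279, 0]) cube([46, 46, 410]);
translate([0, 0, 434]) {
  translate([0, 0, 360]) cube([327, 273, 23]);
  cube([44, 44, 360]);
  translate([283, 0, 0]) cube([44, 44, 360]);
  translate([0, 229, 0]) cube([44, 44, 360]);
  translate([283, 229, 0]) cube([44, 44, 360]);
}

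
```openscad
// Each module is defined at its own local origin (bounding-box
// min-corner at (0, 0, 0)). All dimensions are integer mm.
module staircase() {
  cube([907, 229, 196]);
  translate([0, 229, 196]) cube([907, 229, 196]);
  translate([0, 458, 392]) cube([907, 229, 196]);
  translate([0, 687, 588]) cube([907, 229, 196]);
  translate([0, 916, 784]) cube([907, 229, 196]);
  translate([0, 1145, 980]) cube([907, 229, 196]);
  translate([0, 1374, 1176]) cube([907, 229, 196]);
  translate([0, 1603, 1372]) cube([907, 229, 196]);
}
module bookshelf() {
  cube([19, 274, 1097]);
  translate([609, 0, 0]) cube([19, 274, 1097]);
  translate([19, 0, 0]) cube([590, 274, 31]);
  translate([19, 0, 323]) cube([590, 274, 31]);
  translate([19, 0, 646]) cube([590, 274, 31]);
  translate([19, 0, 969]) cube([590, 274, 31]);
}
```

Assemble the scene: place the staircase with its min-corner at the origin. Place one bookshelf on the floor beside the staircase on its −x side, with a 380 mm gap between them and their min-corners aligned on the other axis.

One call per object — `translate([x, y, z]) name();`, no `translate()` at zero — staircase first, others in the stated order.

staircase();
translate([-1008, 0, 0]) bookshelf();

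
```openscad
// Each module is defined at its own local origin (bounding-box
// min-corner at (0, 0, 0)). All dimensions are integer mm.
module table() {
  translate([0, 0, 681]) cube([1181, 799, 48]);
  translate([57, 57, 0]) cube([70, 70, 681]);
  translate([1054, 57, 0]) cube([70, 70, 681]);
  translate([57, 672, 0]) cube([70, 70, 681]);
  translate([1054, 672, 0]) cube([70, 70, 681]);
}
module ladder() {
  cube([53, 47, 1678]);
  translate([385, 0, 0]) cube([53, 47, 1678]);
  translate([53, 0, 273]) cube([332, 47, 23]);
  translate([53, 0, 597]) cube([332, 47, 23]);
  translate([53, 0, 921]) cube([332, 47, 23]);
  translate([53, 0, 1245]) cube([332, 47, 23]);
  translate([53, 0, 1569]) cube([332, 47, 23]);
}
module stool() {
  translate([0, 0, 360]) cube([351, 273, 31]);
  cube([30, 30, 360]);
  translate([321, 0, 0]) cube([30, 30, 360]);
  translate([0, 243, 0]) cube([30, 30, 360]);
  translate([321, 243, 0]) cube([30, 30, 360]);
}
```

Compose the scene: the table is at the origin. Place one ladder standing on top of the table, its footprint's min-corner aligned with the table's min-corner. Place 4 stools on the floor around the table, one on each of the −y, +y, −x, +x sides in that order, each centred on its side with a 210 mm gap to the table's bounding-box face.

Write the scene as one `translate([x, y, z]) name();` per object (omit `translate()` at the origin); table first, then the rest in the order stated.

table();
translate([0, 0, 729]) ladder();
translate([415, -483, 0]) stool();
translate([415, 1009, 0]) stool();
translate([-561, 263, 0]) stool();
translate([1391, 263, 0]) stool();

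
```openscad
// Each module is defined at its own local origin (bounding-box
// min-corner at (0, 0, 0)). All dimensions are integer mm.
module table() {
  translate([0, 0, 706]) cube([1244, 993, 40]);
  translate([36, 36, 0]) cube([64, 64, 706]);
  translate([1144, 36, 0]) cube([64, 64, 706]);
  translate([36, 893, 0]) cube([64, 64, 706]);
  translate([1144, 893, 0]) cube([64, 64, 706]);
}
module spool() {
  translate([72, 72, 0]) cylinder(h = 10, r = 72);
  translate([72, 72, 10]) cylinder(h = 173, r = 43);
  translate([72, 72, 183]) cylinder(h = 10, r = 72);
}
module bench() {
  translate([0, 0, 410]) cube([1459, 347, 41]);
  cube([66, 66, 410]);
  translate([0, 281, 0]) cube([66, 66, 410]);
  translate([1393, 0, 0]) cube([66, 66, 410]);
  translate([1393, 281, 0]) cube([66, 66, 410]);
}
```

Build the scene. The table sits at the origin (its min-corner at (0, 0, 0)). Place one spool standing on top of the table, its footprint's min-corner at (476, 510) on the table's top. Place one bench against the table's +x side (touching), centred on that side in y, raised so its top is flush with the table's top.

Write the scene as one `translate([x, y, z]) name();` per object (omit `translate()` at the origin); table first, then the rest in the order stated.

table();
translate([476, 510, 746]) spool();
translate([1244, 323, 295]) bench();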